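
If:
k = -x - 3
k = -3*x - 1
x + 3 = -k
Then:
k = -4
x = 1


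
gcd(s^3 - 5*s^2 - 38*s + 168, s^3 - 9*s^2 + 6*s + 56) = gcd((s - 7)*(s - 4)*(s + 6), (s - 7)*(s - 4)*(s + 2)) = s^2 - 11*s + 28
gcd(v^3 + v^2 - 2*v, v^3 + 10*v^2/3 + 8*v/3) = v^2 + 2*v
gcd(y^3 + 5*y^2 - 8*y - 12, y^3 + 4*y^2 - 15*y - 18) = y^2 + 7*y + 6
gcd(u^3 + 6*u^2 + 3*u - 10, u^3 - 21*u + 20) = u^2 + 4*u - 5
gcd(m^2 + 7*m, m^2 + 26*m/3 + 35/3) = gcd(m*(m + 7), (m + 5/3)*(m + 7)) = m + 7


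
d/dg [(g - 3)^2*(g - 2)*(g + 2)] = 4*g^3 - 18*g^2 + 10*g + 24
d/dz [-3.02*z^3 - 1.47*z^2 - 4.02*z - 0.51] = -9.06*z^2 - 2.94*z - 4.02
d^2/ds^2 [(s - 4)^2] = 2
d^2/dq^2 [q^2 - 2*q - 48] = 2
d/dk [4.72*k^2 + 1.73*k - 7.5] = 9.44*k + 1.73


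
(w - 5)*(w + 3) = w^2 - 2*w - 15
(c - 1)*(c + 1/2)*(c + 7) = c^3 + 13*c^2/2 - 4*c - 7/2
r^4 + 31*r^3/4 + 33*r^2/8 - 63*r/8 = r*(r - 3/4)*(r + 3/2)*(r + 7)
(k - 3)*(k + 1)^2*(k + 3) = k^4 + 2*k^3 - 8*k^2 - 18*k - 9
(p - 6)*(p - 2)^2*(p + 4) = p^4 - 6*p^3 - 12*p^2 + 88*p - 96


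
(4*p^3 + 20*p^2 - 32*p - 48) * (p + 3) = 4*p^4 + 32*p^3 + 28*p^2 - 144*p - 144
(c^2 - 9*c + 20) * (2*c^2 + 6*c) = 2*c^4 - 12*c^3 - 14*c^2 + 120*c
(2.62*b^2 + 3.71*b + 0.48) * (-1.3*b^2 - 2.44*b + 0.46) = -3.406*b^4 - 11.2158*b^3 - 8.4712*b^2 + 0.5354*b + 0.2208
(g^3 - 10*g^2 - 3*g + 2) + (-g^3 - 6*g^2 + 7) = -16*g^2 - 3*g + 9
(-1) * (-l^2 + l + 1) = l^2 - l - 1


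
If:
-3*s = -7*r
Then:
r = 3*s/7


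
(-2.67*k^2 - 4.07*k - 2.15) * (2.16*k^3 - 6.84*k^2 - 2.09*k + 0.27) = -5.7672*k^5 + 9.4716*k^4 + 28.7751*k^3 + 22.4914*k^2 + 3.3946*k - 0.5805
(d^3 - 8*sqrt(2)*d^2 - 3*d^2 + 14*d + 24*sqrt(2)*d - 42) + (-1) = d^3 - 8*sqrt(2)*d^2 - 3*d^2 + 14*d + 24*sqrt(2)*d - 43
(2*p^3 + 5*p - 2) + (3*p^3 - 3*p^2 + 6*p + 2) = 5*p^3 - 3*p^2 + 11*p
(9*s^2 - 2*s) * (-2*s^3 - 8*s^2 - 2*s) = -18*s^5 - 68*s^4 - 2*s^3 + 4*s^2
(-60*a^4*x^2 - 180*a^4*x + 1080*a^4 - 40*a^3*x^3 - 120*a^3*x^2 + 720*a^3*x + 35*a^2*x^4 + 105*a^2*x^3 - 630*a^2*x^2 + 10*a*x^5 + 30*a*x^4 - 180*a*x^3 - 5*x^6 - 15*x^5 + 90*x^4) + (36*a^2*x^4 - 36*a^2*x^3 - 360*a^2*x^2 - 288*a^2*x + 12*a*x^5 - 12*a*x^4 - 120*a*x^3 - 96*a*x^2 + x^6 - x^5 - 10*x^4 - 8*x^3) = -60*a^4*x^2 - 180*a^4*x + 1080*a^4 - 40*a^3*x^3 - 120*a^3*x^2 + 720*a^3*x + 71*a^2*x^4 + 69*a^2*x^3 - 990*a^2*x^2 - 288*a^2*x + 22*a*x^5 + 18*a*x^4 - 300*a*x^3 - 96*a*x^2 - 4*x^6 - 16*x^5 + 80*x^4 - 8*x^3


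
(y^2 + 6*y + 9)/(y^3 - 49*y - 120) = (y + 3)/(y^2 - 3*y - 40)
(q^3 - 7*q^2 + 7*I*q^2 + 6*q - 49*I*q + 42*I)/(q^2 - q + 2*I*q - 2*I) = (q^2 + q*(-6 + 7*I) - 42*I)/(q + 2*I)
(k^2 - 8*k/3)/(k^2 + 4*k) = (k - 8/3)/(k + 4)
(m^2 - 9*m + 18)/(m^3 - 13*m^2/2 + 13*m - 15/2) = 2*(m - 6)/(2*m^2 - 7*m + 5)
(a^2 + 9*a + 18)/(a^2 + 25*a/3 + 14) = 3*(a + 3)/(3*a + 7)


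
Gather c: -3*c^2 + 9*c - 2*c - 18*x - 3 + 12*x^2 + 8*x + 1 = -3*c^2 + 7*c + 12*x^2 - 10*x - 2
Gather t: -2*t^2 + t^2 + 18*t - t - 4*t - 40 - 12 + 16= -t^2 + 13*t - 36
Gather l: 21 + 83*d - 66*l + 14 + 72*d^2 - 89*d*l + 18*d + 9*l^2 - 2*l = 72*d^2 + 101*d + 9*l^2 + l*(-89*d - 68) + 35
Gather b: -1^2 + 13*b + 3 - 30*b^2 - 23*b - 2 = -30*b^2 - 10*b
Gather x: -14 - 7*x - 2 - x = -8*x - 16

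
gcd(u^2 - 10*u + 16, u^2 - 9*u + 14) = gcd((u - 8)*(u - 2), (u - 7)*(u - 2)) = u - 2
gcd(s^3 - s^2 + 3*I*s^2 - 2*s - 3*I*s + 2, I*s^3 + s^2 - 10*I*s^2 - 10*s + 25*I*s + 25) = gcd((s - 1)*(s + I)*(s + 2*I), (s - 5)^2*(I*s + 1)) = 1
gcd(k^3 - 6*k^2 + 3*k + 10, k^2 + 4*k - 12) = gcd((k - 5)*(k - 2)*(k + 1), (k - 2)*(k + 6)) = k - 2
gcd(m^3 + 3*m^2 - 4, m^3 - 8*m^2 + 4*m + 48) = m + 2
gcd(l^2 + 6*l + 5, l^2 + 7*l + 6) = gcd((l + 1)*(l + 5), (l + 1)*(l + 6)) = l + 1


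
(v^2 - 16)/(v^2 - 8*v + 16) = (v + 4)/(v - 4)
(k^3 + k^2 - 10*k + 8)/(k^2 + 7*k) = (k^3 + k^2 - 10*k + 8)/(k*(k + 7))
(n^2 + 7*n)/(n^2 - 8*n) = (n + 7)/(n - 8)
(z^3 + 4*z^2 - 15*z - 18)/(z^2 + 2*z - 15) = (z^2 + 7*z + 6)/(z + 5)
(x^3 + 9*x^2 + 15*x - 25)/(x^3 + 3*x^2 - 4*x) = (x^2 + 10*x + 25)/(x*(x + 4))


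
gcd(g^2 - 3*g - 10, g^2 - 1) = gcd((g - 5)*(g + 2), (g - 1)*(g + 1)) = 1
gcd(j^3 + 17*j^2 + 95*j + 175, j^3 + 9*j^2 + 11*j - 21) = j + 7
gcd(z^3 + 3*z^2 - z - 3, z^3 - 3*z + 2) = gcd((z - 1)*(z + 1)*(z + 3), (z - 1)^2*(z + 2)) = z - 1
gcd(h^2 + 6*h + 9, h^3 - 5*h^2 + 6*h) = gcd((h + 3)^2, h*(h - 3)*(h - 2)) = 1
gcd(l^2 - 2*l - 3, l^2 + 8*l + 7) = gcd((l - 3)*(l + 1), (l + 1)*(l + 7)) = l + 1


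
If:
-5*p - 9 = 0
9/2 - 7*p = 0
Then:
No Solution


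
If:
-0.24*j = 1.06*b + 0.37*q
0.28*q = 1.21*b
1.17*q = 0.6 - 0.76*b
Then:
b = 0.10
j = -1.14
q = 0.45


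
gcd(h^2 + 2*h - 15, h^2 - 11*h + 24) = h - 3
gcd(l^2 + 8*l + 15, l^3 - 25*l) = l + 5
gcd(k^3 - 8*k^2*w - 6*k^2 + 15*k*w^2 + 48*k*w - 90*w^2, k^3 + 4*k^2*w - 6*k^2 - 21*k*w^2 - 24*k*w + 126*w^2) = -k^2 + 3*k*w + 6*k - 18*w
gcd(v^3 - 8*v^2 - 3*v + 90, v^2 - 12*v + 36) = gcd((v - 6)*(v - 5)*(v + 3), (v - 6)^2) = v - 6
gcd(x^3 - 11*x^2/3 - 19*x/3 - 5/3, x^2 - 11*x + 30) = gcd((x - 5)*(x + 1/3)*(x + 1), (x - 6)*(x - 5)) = x - 5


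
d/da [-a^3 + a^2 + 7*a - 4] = -3*a^2 + 2*a + 7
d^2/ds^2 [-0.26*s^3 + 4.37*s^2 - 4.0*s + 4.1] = 8.74 - 1.56*s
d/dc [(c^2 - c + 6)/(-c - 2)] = (-c^2 - 4*c + 8)/(c^2 + 4*c + 4)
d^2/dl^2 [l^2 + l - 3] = 2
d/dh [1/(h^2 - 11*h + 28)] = (11 - 2*h)/(h^2 - 11*h + 28)^2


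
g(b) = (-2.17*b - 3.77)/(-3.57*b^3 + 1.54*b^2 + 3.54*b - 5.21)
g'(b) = (-2.17*b - 3.77)*(10.71*b^2 - 3.08*b - 3.54)/(-3.57*b^3 + 1.54*b^2 + 3.54*b - 5.21)^2 - 2.17/(-3.57*b^3 + 1.54*b^2 + 3.54*b - 5.21) = (-15.4938*b^3 - 37.0349*b^2 + 11.6116*b + 24.6515)/(12.7449*b^6 - 10.9956*b^5 - 22.904*b^4 + 48.1026*b^3 - 3.5152*b^2 - 36.8868*b + 27.1441)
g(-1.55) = -0.06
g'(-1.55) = -0.62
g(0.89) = 1.70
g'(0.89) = -0.47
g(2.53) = 0.21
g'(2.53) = -0.22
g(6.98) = 0.02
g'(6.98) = -0.01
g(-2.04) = 0.03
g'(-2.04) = -0.04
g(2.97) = 0.14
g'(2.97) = -0.12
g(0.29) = 1.06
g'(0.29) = 1.43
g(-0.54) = 0.43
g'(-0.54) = 0.27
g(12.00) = 0.01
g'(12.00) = -0.00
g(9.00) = 0.01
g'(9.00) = -0.00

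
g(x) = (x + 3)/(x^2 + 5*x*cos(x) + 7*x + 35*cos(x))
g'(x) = (x + 3)*(5*x*sin(x) - 2*x + 35*sin(x) - 5*cos(x) - 7)/(x^2 + 5*x*cos(x) + 7*x + 35*cos(x))^2 + 1/(x^2 + 5*x*cos(x) + 7*x + 35*cos(x)) = (5*x^2*sin(x) - x^2 + 50*x*sin(x) - 6*x + 105*sin(x) + 20*cos(x) - 21)/((x + 7)^2*(x + 5*cos(x))^2)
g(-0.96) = 0.18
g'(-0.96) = -0.42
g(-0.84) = 0.14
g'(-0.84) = -0.22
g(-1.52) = -0.21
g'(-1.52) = -1.11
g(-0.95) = 0.17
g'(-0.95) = -0.39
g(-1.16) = 0.38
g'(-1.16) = -2.37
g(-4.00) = 0.05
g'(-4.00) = -0.08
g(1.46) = 0.26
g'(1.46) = 0.54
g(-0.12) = 0.09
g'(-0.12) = -0.01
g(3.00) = -0.31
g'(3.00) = -0.07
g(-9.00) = -0.22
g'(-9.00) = -0.12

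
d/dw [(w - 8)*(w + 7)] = 2*w - 1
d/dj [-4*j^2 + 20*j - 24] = 20 - 8*j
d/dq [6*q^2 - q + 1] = 12*q - 1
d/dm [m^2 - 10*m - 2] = 2*m - 10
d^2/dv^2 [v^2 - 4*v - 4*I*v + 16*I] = 2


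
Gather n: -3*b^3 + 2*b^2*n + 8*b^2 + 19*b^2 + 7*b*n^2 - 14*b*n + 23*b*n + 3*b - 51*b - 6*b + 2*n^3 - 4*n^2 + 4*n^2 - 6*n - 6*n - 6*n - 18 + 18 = -3*b^3 + 27*b^2 + 7*b*n^2 - 54*b + 2*n^3 + n*(2*b^2 + 9*b - 18)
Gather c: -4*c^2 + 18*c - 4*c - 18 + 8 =-4*c^2 + 14*c - 10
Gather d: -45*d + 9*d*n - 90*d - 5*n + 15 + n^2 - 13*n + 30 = d*(9*n - 135) + n^2 - 18*n + 45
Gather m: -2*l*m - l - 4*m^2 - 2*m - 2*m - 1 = -l - 4*m^2 + m*(-2*l - 4) - 1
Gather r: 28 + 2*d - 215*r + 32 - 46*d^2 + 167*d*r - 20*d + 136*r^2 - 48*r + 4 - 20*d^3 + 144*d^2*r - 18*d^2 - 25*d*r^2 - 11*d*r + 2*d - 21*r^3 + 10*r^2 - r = -20*d^3 - 64*d^2 - 16*d - 21*r^3 + r^2*(146 - 25*d) + r*(144*d^2 + 156*d - 264) + 64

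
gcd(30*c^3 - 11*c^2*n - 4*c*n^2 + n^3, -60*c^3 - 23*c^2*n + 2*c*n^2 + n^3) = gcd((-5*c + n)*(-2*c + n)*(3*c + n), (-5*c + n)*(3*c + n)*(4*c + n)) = 15*c^2 + 2*c*n - n^2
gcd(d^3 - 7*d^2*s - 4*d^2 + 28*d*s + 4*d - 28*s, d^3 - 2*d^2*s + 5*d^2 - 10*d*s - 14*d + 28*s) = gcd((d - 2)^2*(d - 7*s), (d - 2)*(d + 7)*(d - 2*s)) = d - 2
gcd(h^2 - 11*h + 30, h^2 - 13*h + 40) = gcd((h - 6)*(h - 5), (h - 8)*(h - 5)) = h - 5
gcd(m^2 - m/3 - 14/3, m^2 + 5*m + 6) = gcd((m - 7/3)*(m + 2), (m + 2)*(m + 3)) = m + 2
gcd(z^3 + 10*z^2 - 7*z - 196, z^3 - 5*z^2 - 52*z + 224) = z^2 + 3*z - 28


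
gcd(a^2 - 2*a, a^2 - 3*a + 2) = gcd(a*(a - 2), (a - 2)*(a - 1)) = a - 2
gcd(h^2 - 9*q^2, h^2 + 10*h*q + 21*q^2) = h + 3*q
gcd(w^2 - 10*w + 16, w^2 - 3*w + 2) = w - 2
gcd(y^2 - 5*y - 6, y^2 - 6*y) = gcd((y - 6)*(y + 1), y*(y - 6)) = y - 6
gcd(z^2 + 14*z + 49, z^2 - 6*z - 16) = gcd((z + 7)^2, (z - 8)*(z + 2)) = 1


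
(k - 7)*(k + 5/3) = k^2 - 16*k/3 - 35/3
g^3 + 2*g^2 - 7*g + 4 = (g - 1)^2*(g + 4)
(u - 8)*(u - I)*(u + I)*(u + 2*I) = u^4 - 8*u^3 + 2*I*u^3 + u^2 - 16*I*u^2 - 8*u + 2*I*u - 16*I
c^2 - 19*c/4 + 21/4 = (c - 3)*(c - 7/4)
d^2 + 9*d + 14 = (d + 2)*(d + 7)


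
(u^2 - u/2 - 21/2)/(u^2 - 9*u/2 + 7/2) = (u + 3)/(u - 1)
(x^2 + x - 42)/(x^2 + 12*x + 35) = (x - 6)/(x + 5)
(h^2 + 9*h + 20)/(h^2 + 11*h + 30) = (h + 4)/(h + 6)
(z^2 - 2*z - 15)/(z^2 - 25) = (z + 3)/(z + 5)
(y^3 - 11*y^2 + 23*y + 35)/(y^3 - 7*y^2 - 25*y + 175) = (y + 1)/(y + 5)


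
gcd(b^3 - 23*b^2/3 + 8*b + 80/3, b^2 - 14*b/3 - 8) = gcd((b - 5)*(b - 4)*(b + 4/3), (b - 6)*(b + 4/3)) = b + 4/3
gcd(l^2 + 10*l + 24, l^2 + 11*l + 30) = l + 6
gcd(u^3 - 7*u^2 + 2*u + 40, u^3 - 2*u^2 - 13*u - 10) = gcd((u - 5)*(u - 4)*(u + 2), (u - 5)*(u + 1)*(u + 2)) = u^2 - 3*u - 10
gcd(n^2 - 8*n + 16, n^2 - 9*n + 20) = n - 4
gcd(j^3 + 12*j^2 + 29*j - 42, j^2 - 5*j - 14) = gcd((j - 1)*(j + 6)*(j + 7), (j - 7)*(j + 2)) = 1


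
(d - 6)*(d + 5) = d^2 - d - 30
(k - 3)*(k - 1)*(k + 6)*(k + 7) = k^4 + 9*k^3 - 7*k^2 - 129*k + 126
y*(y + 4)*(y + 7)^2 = y^4 + 18*y^3 + 105*y^2 + 196*y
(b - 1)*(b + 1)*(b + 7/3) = b^3 + 7*b^2/3 - b - 7/3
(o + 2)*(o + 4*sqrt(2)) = o^2 + 2*o + 4*sqrt(2)*o + 8*sqrt(2)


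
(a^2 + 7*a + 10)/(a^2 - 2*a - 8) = (a + 5)/(a - 4)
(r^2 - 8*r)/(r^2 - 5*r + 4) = r*(r - 8)/(r^2 - 5*r + 4)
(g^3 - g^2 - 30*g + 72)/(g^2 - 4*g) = g + 3 - 18/g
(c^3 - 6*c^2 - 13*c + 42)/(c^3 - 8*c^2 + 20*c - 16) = (c^2 - 4*c - 21)/(c^2 - 6*c + 8)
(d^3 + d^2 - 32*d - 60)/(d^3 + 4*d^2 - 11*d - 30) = (d - 6)/(d - 3)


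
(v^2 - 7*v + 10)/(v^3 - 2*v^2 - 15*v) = (v - 2)/(v*(v + 3))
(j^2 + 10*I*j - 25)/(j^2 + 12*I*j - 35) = (j + 5*I)/(j + 7*I)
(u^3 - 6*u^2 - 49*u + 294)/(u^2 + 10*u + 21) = (u^2 - 13*u + 42)/(u + 3)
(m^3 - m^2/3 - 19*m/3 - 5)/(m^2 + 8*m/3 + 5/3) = m - 3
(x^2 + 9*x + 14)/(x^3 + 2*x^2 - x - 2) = (x + 7)/(x^2 - 1)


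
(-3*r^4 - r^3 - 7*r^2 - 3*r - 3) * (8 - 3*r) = 9*r^5 - 21*r^4 + 13*r^3 - 47*r^2 - 15*r - 24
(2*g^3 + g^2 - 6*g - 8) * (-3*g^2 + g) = -6*g^5 - g^4 + 19*g^3 + 18*g^2 - 8*g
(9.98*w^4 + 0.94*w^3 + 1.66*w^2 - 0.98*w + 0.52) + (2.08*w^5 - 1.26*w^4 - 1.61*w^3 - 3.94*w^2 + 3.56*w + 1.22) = 2.08*w^5 + 8.72*w^4 - 0.67*w^3 - 2.28*w^2 + 2.58*w + 1.74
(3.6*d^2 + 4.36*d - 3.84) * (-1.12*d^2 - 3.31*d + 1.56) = -4.032*d^4 - 16.7992*d^3 - 4.5148*d^2 + 19.512*d - 5.9904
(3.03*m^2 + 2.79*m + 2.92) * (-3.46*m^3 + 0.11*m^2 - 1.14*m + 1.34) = -10.4838*m^5 - 9.3201*m^4 - 13.2505*m^3 + 1.2008*m^2 + 0.409800000000001*m + 3.9128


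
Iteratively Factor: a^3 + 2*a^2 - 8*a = (a - 2)*(a^2 + 4*a) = (a - 2)*(a + 4)*(a)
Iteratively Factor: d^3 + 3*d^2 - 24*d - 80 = (d + 4)*(d^2 - d - 20) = (d - 5)*(d + 4)*(d + 4)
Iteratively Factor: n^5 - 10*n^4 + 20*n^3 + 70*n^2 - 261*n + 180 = (n + 3)*(n^4 - 13*n^3 + 59*n^2 - 107*n + 60) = (n - 1)*(n + 3)*(n^3 - 12*n^2 + 47*n - 60) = (n - 4)*(n - 1)*(n + 3)*(n^2 - 8*n + 15) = (n - 4)*(n - 3)*(n - 1)*(n + 3)*(n - 5)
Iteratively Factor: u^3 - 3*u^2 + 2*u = (u - 2)*(u^2 - u) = (u - 2)*(u - 1)*(u)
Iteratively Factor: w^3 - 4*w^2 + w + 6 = (w - 3)*(w^2 - w - 2) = (w - 3)*(w - 2)*(w + 1)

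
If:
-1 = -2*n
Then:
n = 1/2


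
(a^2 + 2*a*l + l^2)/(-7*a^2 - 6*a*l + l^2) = (-a - l)/(7*a - l)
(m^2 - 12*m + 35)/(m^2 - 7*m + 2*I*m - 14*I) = (m - 5)/(m + 2*I)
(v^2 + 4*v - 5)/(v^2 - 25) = (v - 1)/(v - 5)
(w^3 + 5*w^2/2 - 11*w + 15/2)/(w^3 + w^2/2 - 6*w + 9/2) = (w + 5)/(w + 3)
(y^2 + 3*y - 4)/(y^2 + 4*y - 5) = (y + 4)/(y + 5)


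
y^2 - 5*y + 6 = (y - 3)*(y - 2)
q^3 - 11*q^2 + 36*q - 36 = (q - 6)*(q - 3)*(q - 2)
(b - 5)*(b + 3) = b^2 - 2*b - 15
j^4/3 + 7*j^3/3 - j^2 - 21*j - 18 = (j/3 + 1)*(j - 3)*(j + 1)*(j + 6)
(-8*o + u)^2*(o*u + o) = 64*o^3*u + 64*o^3 - 16*o^2*u^2 - 16*o^2*u + o*u^3 + o*u^2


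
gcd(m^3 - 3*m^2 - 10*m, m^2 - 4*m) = m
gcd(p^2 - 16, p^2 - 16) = p^2 - 16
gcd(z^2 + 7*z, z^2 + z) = z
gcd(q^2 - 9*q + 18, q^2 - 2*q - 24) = q - 6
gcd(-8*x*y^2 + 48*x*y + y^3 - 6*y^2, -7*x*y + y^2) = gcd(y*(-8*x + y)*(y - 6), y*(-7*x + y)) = y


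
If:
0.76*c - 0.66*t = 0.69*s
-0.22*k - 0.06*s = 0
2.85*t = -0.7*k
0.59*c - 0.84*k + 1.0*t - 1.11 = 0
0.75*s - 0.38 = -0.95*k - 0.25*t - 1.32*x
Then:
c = 1.24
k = -0.35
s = 1.28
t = 0.09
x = -0.21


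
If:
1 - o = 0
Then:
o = 1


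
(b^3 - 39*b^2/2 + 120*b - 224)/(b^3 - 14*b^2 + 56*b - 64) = (b^2 - 23*b/2 + 28)/(b^2 - 6*b + 8)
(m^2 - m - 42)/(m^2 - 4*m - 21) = (m + 6)/(m + 3)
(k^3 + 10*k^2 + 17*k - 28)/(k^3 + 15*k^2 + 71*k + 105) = (k^2 + 3*k - 4)/(k^2 + 8*k + 15)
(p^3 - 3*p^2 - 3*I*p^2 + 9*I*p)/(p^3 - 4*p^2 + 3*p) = (p - 3*I)/(p - 1)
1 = 1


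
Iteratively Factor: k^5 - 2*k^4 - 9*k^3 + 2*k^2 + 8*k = (k + 2)*(k^4 - 4*k^3 - k^2 + 4*k) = (k - 4)*(k + 2)*(k^3 - k) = k*(k - 4)*(k + 2)*(k^2 - 1) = k*(k - 4)*(k - 1)*(k + 2)*(k + 1)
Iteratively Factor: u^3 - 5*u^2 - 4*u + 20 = (u - 2)*(u^2 - 3*u - 10) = (u - 5)*(u - 2)*(u + 2)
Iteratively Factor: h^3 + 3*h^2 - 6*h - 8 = (h - 2)*(h^2 + 5*h + 4) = (h - 2)*(h + 4)*(h + 1)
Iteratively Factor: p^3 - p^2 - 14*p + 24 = (p - 3)*(p^2 + 2*p - 8) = (p - 3)*(p + 4)*(p - 2)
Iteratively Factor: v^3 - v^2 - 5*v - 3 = (v + 1)*(v^2 - 2*v - 3) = (v + 1)^2*(v - 3)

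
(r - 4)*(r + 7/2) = r^2 - r/2 - 14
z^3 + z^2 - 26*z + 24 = (z - 4)*(z - 1)*(z + 6)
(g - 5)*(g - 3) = g^2 - 8*g + 15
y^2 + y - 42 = (y - 6)*(y + 7)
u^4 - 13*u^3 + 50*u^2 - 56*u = u*(u - 7)*(u - 4)*(u - 2)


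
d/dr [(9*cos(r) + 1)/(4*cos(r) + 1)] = -5*sin(r)/(4*cos(r) + 1)^2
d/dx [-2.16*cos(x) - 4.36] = 2.16*sin(x)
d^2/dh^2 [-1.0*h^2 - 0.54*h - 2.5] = -2.00000000000000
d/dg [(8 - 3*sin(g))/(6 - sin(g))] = -10*cos(g)/(sin(g) - 6)^2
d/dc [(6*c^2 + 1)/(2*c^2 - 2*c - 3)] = 2*(-6*c^2 - 20*c + 1)/(4*c^4 - 8*c^3 - 8*c^2 + 12*c + 9)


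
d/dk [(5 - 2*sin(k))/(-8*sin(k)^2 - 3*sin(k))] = (-16*cos(k) + 80/tan(k) + 15*cos(k)/sin(k)^2)/(8*sin(k) + 3)^2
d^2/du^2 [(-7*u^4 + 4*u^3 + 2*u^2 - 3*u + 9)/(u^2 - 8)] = 2*(-7*u^6 + 168*u^4 + 29*u^3 - 2613*u^2 + 696*u + 200)/(u^6 - 24*u^4 + 192*u^2 - 512)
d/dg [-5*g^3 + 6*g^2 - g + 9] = -15*g^2 + 12*g - 1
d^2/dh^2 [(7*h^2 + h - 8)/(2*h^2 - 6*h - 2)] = (22*h^3 - 3*h^2 + 75*h - 76)/(h^6 - 9*h^5 + 24*h^4 - 9*h^3 - 24*h^2 - 9*h - 1)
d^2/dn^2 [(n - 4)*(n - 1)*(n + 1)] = 6*n - 8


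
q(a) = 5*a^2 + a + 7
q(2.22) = 33.86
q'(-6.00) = -59.00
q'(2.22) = 23.20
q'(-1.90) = -18.00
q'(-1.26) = -11.60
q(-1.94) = 23.88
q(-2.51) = 35.99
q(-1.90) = 23.15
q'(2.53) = 26.30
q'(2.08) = 21.80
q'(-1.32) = -12.20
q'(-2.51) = -24.10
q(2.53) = 41.53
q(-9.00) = 403.00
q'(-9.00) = -89.00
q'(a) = 10*a + 1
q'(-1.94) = -18.40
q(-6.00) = 181.00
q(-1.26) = 13.68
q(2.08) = 30.71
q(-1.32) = 14.39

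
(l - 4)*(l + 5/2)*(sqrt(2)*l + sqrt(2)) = sqrt(2)*l^3 - sqrt(2)*l^2/2 - 23*sqrt(2)*l/2 - 10*sqrt(2)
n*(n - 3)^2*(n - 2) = n^4 - 8*n^3 + 21*n^2 - 18*n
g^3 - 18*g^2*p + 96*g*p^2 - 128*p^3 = (g - 8*p)^2*(g - 2*p)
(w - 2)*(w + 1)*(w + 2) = w^3 + w^2 - 4*w - 4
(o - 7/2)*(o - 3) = o^2 - 13*o/2 + 21/2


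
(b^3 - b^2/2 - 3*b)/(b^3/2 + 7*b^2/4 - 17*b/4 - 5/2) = 2*b*(2*b + 3)/(2*b^2 + 11*b + 5)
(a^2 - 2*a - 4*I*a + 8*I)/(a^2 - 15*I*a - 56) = (-a^2 + 2*a + 4*I*a - 8*I)/(-a^2 + 15*I*a + 56)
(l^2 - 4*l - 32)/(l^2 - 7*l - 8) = (l + 4)/(l + 1)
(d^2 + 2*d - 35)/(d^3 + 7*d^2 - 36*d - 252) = (d - 5)/(d^2 - 36)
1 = 1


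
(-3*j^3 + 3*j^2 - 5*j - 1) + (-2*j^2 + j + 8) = -3*j^3 + j^2 - 4*j + 7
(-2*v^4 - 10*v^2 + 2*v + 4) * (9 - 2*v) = 4*v^5 - 18*v^4 + 20*v^3 - 94*v^2 + 10*v + 36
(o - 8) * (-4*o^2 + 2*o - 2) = -4*o^3 + 34*o^2 - 18*o + 16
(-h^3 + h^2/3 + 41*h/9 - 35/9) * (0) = 0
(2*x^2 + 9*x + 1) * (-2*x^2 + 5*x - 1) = -4*x^4 - 8*x^3 + 41*x^2 - 4*x - 1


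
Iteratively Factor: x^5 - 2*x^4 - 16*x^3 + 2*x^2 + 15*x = (x - 5)*(x^4 + 3*x^3 - x^2 - 3*x) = (x - 5)*(x - 1)*(x^3 + 4*x^2 + 3*x) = x*(x - 5)*(x - 1)*(x^2 + 4*x + 3) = x*(x - 5)*(x - 1)*(x + 1)*(x + 3)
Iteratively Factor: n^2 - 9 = (n + 3)*(n - 3)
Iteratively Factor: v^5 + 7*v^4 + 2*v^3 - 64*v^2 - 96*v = (v + 4)*(v^4 + 3*v^3 - 10*v^2 - 24*v) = (v + 4)^2*(v^3 - v^2 - 6*v) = (v - 3)*(v + 4)^2*(v^2 + 2*v) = v*(v - 3)*(v + 4)^2*(v + 2)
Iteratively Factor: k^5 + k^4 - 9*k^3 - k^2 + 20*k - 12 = (k + 3)*(k^4 - 2*k^3 - 3*k^2 + 8*k - 4) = (k - 2)*(k + 3)*(k^3 - 3*k + 2) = (k - 2)*(k + 2)*(k + 3)*(k^2 - 2*k + 1) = (k - 2)*(k - 1)*(k + 2)*(k + 3)*(k - 1)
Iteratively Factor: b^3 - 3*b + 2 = (b - 1)*(b^2 + b - 2) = (b - 1)*(b + 2)*(b - 1)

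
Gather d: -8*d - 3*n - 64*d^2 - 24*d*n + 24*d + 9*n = -64*d^2 + d*(16 - 24*n) + 6*n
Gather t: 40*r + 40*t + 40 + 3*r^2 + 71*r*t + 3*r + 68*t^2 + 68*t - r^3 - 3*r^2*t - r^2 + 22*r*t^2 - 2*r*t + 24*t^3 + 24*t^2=-r^3 + 2*r^2 + 43*r + 24*t^3 + t^2*(22*r + 92) + t*(-3*r^2 + 69*r + 108) + 40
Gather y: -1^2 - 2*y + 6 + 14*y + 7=12*y + 12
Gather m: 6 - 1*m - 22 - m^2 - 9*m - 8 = -m^2 - 10*m - 24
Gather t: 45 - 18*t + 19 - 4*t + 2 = 66 - 22*t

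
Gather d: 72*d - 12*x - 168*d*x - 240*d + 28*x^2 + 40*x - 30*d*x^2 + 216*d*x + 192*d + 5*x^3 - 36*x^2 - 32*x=d*(-30*x^2 + 48*x + 24) + 5*x^3 - 8*x^2 - 4*x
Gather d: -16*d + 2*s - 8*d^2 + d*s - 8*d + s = -8*d^2 + d*(s - 24) + 3*s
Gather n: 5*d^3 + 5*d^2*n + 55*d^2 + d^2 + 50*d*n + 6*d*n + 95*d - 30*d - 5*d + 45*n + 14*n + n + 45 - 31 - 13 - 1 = 5*d^3 + 56*d^2 + 60*d + n*(5*d^2 + 56*d + 60)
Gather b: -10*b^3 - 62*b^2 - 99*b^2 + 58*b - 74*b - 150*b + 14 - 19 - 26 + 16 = -10*b^3 - 161*b^2 - 166*b - 15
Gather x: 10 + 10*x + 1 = 10*x + 11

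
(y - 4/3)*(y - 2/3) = y^2 - 2*y + 8/9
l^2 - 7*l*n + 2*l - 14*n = (l + 2)*(l - 7*n)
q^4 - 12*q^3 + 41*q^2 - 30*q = q*(q - 6)*(q - 5)*(q - 1)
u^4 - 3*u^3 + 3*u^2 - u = u*(u - 1)^3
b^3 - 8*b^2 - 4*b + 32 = (b - 8)*(b - 2)*(b + 2)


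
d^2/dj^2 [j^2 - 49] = 2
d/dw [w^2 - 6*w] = 2*w - 6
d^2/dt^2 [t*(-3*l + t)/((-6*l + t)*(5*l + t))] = 4*l*(495*l^3 - 135*l^2*t + 45*l*t^2 - t^3)/(-27000*l^6 - 2700*l^5*t + 2610*l^4*t^2 + 179*l^3*t^3 - 87*l^2*t^4 - 3*l*t^5 + t^6)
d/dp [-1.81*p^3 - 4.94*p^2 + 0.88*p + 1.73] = -5.43*p^2 - 9.88*p + 0.88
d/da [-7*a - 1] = -7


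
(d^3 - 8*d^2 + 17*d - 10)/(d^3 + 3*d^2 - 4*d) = (d^2 - 7*d + 10)/(d*(d + 4))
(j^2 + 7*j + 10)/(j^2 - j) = (j^2 + 7*j + 10)/(j*(j - 1))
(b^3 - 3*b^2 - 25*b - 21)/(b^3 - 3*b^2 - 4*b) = (b^2 - 4*b - 21)/(b*(b - 4))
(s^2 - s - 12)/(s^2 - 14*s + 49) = (s^2 - s - 12)/(s^2 - 14*s + 49)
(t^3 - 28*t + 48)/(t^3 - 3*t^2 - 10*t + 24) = (t + 6)/(t + 3)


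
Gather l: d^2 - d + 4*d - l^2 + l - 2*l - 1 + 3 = d^2 + 3*d - l^2 - l + 2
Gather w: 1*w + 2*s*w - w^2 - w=2*s*w - w^2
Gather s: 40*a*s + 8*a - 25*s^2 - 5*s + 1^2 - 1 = 8*a - 25*s^2 + s*(40*a - 5)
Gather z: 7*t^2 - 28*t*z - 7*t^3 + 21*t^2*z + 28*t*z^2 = -7*t^3 + 7*t^2 + 28*t*z^2 + z*(21*t^2 - 28*t)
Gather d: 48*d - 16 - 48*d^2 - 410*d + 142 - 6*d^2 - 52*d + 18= -54*d^2 - 414*d + 144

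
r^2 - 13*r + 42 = (r - 7)*(r - 6)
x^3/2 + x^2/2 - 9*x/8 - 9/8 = (x/2 + 1/2)*(x - 3/2)*(x + 3/2)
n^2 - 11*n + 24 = (n - 8)*(n - 3)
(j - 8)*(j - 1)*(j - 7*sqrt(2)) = j^3 - 7*sqrt(2)*j^2 - 9*j^2 + 8*j + 63*sqrt(2)*j - 56*sqrt(2)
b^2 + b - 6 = (b - 2)*(b + 3)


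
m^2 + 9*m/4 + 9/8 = (m + 3/4)*(m + 3/2)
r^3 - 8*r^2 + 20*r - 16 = (r - 4)*(r - 2)^2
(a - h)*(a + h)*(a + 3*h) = a^3 + 3*a^2*h - a*h^2 - 3*h^3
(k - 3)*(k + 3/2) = k^2 - 3*k/2 - 9/2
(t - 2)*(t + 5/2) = t^2 + t/2 - 5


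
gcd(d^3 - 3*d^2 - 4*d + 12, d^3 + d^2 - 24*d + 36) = d^2 - 5*d + 6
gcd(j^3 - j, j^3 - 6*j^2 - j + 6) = j^2 - 1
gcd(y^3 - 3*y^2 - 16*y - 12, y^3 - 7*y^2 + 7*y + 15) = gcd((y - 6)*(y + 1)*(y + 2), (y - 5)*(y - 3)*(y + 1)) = y + 1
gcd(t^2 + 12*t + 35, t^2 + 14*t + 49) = t + 7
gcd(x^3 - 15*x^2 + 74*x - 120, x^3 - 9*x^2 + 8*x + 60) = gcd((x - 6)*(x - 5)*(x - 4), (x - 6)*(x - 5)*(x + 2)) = x^2 - 11*x + 30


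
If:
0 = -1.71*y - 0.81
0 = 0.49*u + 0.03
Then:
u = -0.06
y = -0.47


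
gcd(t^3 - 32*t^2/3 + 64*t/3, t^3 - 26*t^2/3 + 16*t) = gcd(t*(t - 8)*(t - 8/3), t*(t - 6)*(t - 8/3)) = t^2 - 8*t/3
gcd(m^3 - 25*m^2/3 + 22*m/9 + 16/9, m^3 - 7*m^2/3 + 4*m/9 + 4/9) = m^2 - m/3 - 2/9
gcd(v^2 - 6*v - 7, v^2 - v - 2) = v + 1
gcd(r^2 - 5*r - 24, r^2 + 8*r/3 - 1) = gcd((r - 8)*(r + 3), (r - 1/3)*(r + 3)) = r + 3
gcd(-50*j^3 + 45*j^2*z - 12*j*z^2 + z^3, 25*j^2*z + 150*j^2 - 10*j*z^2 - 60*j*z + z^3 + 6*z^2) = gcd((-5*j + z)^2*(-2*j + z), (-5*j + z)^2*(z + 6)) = 25*j^2 - 10*j*z + z^2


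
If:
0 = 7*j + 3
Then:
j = -3/7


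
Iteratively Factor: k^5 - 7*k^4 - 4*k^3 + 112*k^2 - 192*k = (k - 4)*(k^4 - 3*k^3 - 16*k^2 + 48*k) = (k - 4)*(k + 4)*(k^3 - 7*k^2 + 12*k) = (k - 4)*(k - 3)*(k + 4)*(k^2 - 4*k) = (k - 4)^2*(k - 3)*(k + 4)*(k)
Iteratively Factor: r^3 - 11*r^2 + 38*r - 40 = (r - 2)*(r^2 - 9*r + 20) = (r - 4)*(r - 2)*(r - 5)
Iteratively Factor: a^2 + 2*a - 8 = (a - 2)*(a + 4)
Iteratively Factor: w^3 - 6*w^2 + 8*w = (w - 4)*(w^2 - 2*w) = w*(w - 4)*(w - 2)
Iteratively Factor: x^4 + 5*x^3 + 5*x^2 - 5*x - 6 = (x + 3)*(x^3 + 2*x^2 - x - 2) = (x + 1)*(x + 3)*(x^2 + x - 2) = (x + 1)*(x + 2)*(x + 3)*(x - 1)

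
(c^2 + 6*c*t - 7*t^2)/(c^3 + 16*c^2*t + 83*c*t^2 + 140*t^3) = (c - t)/(c^2 + 9*c*t + 20*t^2)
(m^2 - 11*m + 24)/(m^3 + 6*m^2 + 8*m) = (m^2 - 11*m + 24)/(m*(m^2 + 6*m + 8))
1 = 1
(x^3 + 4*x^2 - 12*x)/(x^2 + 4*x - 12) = x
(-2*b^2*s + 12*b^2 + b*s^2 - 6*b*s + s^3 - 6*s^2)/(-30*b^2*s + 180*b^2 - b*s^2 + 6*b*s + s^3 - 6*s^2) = (-2*b^2 + b*s + s^2)/(-30*b^2 - b*s + s^2)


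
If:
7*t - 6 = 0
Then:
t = 6/7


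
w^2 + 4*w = w*(w + 4)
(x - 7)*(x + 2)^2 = x^3 - 3*x^2 - 24*x - 28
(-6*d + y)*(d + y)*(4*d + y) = -24*d^3 - 26*d^2*y - d*y^2 + y^3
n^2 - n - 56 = (n - 8)*(n + 7)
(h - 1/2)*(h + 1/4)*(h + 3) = h^3 + 11*h^2/4 - 7*h/8 - 3/8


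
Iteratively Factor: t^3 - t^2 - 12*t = (t)*(t^2 - t - 12) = t*(t + 3)*(t - 4)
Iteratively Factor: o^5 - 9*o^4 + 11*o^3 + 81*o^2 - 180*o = (o + 3)*(o^4 - 12*o^3 + 47*o^2 - 60*o) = (o - 3)*(o + 3)*(o^3 - 9*o^2 + 20*o) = (o - 4)*(o - 3)*(o + 3)*(o^2 - 5*o) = o*(o - 4)*(o - 3)*(o + 3)*(o - 5)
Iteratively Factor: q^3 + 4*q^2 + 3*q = (q + 1)*(q^2 + 3*q) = (q + 1)*(q + 3)*(q)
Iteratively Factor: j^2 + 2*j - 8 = (j + 4)*(j - 2)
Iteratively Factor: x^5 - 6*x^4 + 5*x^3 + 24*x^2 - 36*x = (x)*(x^4 - 6*x^3 + 5*x^2 + 24*x - 36) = x*(x - 3)*(x^3 - 3*x^2 - 4*x + 12) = x*(x - 3)*(x + 2)*(x^2 - 5*x + 6) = x*(x - 3)*(x - 2)*(x + 2)*(x - 3)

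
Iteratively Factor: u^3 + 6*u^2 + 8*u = (u)*(u^2 + 6*u + 8) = u*(u + 2)*(u + 4)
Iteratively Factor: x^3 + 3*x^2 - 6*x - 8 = (x + 4)*(x^2 - x - 2) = (x + 1)*(x + 4)*(x - 2)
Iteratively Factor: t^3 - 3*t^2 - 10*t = (t)*(t^2 - 3*t - 10) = t*(t + 2)*(t - 5)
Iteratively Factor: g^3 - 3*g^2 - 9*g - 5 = (g + 1)*(g^2 - 4*g - 5) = (g - 5)*(g + 1)*(g + 1)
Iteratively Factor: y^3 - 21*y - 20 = (y - 5)*(y^2 + 5*y + 4) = (y - 5)*(y + 1)*(y + 4)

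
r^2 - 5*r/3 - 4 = (r - 3)*(r + 4/3)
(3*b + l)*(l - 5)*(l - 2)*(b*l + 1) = 3*b^2*l^3 - 21*b^2*l^2 + 30*b^2*l + b*l^4 - 7*b*l^3 + 13*b*l^2 - 21*b*l + 30*b + l^3 - 7*l^2 + 10*l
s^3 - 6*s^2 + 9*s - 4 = (s - 4)*(s - 1)^2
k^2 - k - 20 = (k - 5)*(k + 4)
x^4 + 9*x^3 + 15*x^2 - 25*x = x*(x - 1)*(x + 5)^2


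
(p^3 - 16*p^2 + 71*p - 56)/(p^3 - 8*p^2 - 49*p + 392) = (p - 1)/(p + 7)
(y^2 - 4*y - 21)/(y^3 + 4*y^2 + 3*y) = (y - 7)/(y*(y + 1))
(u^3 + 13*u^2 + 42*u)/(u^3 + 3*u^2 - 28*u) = (u + 6)/(u - 4)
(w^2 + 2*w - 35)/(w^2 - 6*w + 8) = (w^2 + 2*w - 35)/(w^2 - 6*w + 8)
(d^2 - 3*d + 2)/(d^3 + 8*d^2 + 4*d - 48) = (d - 1)/(d^2 + 10*d + 24)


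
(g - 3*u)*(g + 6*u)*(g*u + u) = g^3*u + 3*g^2*u^2 + g^2*u - 18*g*u^3 + 3*g*u^2 - 18*u^3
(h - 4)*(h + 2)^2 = h^3 - 12*h - 16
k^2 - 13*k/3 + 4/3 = (k - 4)*(k - 1/3)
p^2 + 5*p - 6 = (p - 1)*(p + 6)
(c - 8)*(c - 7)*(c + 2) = c^3 - 13*c^2 + 26*c + 112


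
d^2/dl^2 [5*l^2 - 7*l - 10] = 10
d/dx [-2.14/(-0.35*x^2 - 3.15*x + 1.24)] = (-1.498*x - 6.741)/(0.35*x^2 + 3.15*x - 1.24)^2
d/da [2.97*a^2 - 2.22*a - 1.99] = 5.94*a - 2.22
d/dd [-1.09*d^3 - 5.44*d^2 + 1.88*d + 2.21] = -3.27*d^2 - 10.88*d + 1.88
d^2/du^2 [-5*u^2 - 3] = -10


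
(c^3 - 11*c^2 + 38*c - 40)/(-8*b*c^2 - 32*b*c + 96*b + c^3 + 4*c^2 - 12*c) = (-c^2 + 9*c - 20)/(8*b*c + 48*b - c^2 - 6*c)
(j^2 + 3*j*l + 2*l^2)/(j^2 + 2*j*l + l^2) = (j + 2*l)/(j + l)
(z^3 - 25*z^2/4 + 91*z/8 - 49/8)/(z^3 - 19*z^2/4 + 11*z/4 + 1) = (8*z^2 - 42*z + 49)/(2*(4*z^2 - 15*z - 4))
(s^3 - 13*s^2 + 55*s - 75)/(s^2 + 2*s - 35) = (s^2 - 8*s + 15)/(s + 7)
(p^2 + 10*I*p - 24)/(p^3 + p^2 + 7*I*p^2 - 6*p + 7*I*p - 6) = (p + 4*I)/(p^2 + p*(1 + I) + I)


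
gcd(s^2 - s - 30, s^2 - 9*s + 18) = s - 6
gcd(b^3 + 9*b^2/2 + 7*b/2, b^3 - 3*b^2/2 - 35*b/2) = b^2 + 7*b/2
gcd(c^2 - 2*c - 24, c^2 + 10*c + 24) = c + 4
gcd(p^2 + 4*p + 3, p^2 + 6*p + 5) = p + 1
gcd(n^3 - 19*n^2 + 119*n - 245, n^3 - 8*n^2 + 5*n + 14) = n - 7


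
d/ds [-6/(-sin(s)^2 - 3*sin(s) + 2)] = -6*(2*sin(s) + 3)*cos(s)/(sin(s)^2 + 3*sin(s) - 2)^2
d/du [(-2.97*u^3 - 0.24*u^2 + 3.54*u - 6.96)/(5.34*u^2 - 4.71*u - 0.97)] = (-15.8598*u^4 + 27.9774*u^3 - 9.1305*u^2 + 74.7984*u - 36.2154)/(28.5156*u^4 - 50.3028*u^3 + 11.8245*u^2 + 9.1374*u + 0.9409)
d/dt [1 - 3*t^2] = -6*t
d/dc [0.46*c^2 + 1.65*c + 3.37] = 0.92*c + 1.65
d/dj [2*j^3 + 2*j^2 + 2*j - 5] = 6*j^2 + 4*j + 2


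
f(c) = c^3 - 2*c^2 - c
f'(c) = 3*c^2 - 4*c - 1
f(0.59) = -1.08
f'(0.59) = -2.32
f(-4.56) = -131.85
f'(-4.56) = 79.62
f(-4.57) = -132.64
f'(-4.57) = 79.93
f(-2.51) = -25.90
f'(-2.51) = 27.94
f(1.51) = -2.63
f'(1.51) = -0.20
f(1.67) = -2.59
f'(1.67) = 0.69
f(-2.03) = -14.58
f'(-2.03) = 19.48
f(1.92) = -2.21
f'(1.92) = 2.38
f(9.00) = 558.00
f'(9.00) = 206.00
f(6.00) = 138.00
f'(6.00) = 83.00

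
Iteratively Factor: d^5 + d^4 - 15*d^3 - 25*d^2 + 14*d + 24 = (d + 1)*(d^4 - 15*d^2 - 10*d + 24) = (d + 1)*(d + 3)*(d^3 - 3*d^2 - 6*d + 8) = (d - 1)*(d + 1)*(d + 3)*(d^2 - 2*d - 8) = (d - 4)*(d - 1)*(d + 1)*(d + 3)*(d + 2)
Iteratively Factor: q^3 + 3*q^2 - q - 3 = (q - 1)*(q^2 + 4*q + 3) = (q - 1)*(q + 1)*(q + 3)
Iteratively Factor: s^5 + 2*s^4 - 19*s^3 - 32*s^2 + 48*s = (s - 1)*(s^4 + 3*s^3 - 16*s^2 - 48*s) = (s - 1)*(s + 4)*(s^3 - s^2 - 12*s) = (s - 1)*(s + 3)*(s + 4)*(s^2 - 4*s) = s*(s - 1)*(s + 3)*(s + 4)*(s - 4)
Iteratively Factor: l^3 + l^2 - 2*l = (l - 1)*(l^2 + 2*l) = (l - 1)*(l + 2)*(l)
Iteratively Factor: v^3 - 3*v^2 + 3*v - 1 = (v - 1)*(v^2 - 2*v + 1) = (v - 1)^2*(v - 1)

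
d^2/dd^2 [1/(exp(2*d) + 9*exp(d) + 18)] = (2*(2*exp(d) + 9)^2*exp(d) - (4*exp(d) + 9)*(exp(2*d) + 9*exp(d) + 18))*exp(d)/(exp(2*d) + 9*exp(d) + 18)^3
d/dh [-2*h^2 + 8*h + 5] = 8 - 4*h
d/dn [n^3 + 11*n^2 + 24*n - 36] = 3*n^2 + 22*n + 24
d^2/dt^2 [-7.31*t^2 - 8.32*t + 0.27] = -14.6200000000000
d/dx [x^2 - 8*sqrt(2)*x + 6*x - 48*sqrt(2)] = 2*x - 8*sqrt(2) + 6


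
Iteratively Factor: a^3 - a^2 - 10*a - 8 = (a + 2)*(a^2 - 3*a - 4) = (a - 4)*(a + 2)*(a + 1)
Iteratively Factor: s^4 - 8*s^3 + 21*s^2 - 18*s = (s - 3)*(s^3 - 5*s^2 + 6*s) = (s - 3)*(s - 2)*(s^2 - 3*s) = (s - 3)^2*(s - 2)*(s)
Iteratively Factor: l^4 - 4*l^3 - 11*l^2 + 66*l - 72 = (l - 3)*(l^3 - l^2 - 14*l + 24) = (l - 3)*(l - 2)*(l^2 + l - 12) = (l - 3)^2*(l - 2)*(l + 4)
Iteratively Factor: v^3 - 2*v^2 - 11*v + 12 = (v - 1)*(v^2 - v - 12) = (v - 1)*(v + 3)*(v - 4)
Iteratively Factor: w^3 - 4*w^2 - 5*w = (w + 1)*(w^2 - 5*w) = w*(w + 1)*(w - 5)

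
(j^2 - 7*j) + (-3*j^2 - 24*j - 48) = -2*j^2 - 31*j - 48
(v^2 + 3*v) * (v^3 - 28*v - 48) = v^5 + 3*v^4 - 28*v^3 - 132*v^2 - 144*v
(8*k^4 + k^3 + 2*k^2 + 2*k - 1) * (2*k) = 16*k^5 + 2*k^4 + 4*k^3 + 4*k^2 - 2*k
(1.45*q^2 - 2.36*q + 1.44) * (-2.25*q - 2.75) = -3.2625*q^3 + 1.3225*q^2 + 3.25*q - 3.96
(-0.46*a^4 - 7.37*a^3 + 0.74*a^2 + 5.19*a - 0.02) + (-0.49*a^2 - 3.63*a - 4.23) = -0.46*a^4 - 7.37*a^3 + 0.25*a^2 + 1.56*a - 4.25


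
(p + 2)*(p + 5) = p^2 + 7*p + 10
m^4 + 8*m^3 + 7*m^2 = m^2*(m + 1)*(m + 7)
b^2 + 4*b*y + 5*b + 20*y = (b + 5)*(b + 4*y)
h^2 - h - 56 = (h - 8)*(h + 7)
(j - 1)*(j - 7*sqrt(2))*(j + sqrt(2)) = j^3 - 6*sqrt(2)*j^2 - j^2 - 14*j + 6*sqrt(2)*j + 14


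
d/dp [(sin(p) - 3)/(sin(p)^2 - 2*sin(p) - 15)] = (6*sin(p) + cos(p)^2 - 22)*cos(p)/((sin(p) - 5)^2*(sin(p) + 3)^2)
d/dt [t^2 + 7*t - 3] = 2*t + 7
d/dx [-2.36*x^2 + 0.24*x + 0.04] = 0.24 - 4.72*x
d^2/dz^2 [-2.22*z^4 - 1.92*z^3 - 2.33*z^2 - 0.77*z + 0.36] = -26.64*z^2 - 11.52*z - 4.66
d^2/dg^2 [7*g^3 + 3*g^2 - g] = 42*g + 6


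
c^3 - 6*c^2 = c^2*(c - 6)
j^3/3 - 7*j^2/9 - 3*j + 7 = (j/3 + 1)*(j - 3)*(j - 7/3)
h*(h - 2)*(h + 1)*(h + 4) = h^4 + 3*h^3 - 6*h^2 - 8*h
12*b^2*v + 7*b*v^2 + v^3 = v*(3*b + v)*(4*b + v)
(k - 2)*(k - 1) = k^2 - 3*k + 2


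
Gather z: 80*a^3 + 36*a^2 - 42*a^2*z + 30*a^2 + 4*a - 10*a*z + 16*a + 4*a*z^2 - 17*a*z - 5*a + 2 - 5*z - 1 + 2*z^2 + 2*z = 80*a^3 + 66*a^2 + 15*a + z^2*(4*a + 2) + z*(-42*a^2 - 27*a - 3) + 1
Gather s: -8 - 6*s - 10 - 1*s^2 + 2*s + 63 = -s^2 - 4*s + 45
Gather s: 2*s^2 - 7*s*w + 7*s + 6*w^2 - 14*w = 2*s^2 + s*(7 - 7*w) + 6*w^2 - 14*w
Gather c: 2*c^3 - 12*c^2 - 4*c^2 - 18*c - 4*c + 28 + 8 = 2*c^3 - 16*c^2 - 22*c + 36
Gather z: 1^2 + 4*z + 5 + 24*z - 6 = 28*z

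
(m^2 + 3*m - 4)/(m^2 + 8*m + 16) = (m - 1)/(m + 4)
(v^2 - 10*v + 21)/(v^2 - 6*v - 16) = (-v^2 + 10*v - 21)/(-v^2 + 6*v + 16)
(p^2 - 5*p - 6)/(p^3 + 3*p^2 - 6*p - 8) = (p - 6)/(p^2 + 2*p - 8)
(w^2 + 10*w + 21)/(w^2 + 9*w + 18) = (w + 7)/(w + 6)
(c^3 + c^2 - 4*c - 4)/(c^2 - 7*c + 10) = (c^2 + 3*c + 2)/(c - 5)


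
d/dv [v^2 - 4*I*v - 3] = 2*v - 4*I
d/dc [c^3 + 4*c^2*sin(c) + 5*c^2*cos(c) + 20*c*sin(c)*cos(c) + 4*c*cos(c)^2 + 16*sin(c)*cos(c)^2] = -5*c^2*sin(c) + 4*c^2*cos(c) + 3*c^2 + 8*c*sin(c) - 4*c*sin(2*c) + 10*c*cos(c) + 20*c*cos(2*c) + 10*sin(2*c) + 4*cos(c) + 2*cos(2*c) + 12*cos(3*c) + 2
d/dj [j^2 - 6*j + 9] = 2*j - 6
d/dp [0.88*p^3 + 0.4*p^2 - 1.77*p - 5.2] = 2.64*p^2 + 0.8*p - 1.77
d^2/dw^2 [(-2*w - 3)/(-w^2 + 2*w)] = 2*(w*(1 - 6*w)*(w - 2) + 4*(w - 1)^2*(2*w + 3))/(w^3*(w - 2)^3)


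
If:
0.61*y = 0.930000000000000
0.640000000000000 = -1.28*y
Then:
No Solution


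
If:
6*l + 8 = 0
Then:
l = -4/3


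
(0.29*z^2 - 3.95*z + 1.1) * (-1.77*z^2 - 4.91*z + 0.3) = -0.5133*z^4 + 5.5676*z^3 + 17.5345*z^2 - 6.586*z + 0.33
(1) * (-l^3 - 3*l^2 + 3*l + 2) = -l^3 - 3*l^2 + 3*l + 2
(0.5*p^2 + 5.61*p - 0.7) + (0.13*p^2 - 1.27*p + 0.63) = 0.63*p^2 + 4.34*p - 0.07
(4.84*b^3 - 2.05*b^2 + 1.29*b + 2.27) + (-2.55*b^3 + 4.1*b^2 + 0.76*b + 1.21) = 2.29*b^3 + 2.05*b^2 + 2.05*b + 3.48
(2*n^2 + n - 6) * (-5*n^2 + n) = -10*n^4 - 3*n^3 + 31*n^2 - 6*n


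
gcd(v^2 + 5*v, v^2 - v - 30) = v + 5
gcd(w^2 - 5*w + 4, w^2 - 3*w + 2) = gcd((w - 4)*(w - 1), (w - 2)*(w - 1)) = w - 1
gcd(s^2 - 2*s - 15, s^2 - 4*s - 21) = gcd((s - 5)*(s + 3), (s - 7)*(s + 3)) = s + 3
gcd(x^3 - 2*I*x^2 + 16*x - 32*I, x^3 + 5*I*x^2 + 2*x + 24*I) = x^2 + 2*I*x + 8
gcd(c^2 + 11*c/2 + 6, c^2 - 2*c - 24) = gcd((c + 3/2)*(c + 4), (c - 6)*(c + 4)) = c + 4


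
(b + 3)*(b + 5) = b^2 + 8*b + 15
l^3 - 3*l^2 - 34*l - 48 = (l - 8)*(l + 2)*(l + 3)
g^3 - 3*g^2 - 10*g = g*(g - 5)*(g + 2)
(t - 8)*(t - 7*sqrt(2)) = t^2 - 7*sqrt(2)*t - 8*t + 56*sqrt(2)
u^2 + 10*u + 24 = (u + 4)*(u + 6)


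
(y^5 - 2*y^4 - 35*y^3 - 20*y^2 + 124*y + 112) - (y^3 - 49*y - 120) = y^5 - 2*y^4 - 36*y^3 - 20*y^2 + 173*y + 232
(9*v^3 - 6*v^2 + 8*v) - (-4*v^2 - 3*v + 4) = 9*v^3 - 2*v^2 + 11*v - 4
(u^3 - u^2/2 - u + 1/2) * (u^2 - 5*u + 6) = u^5 - 11*u^4/2 + 15*u^3/2 + 5*u^2/2 - 17*u/2 + 3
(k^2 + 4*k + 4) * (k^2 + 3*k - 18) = k^4 + 7*k^3 - 2*k^2 - 60*k - 72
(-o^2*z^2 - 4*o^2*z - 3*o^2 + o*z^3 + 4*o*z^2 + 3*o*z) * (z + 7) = -o^2*z^3 - 11*o^2*z^2 - 31*o^2*z - 21*o^2 + o*z^4 + 11*o*z^3 + 31*o*z^2 + 21*o*z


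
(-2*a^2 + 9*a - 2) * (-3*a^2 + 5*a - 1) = 6*a^4 - 37*a^3 + 53*a^2 - 19*a + 2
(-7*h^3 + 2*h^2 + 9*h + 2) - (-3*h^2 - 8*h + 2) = -7*h^3 + 5*h^2 + 17*h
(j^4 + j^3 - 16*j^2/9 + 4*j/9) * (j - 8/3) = j^5 - 5*j^4/3 - 40*j^3/9 + 140*j^2/27 - 32*j/27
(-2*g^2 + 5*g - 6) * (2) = -4*g^2 + 10*g - 12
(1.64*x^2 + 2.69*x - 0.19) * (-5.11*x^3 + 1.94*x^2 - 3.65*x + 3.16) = -8.3804*x^5 - 10.5643*x^4 + 0.2035*x^3 - 5.0047*x^2 + 9.1939*x - 0.6004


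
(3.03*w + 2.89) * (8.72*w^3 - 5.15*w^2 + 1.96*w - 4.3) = 26.4216*w^4 + 9.5963*w^3 - 8.9447*w^2 - 7.3646*w - 12.427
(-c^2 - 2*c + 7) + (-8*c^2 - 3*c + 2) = -9*c^2 - 5*c + 9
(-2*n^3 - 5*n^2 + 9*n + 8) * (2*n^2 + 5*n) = -4*n^5 - 20*n^4 - 7*n^3 + 61*n^2 + 40*n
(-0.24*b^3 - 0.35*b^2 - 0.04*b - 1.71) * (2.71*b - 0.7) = -0.6504*b^4 - 0.7805*b^3 + 0.1366*b^2 - 4.6061*b + 1.197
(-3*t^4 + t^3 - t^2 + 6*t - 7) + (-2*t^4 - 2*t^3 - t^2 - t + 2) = -5*t^4 - t^3 - 2*t^2 + 5*t - 5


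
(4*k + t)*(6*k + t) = 24*k^2 + 10*k*t + t^2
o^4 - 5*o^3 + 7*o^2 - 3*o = o*(o - 3)*(o - 1)^2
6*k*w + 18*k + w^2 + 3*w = (6*k + w)*(w + 3)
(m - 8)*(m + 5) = m^2 - 3*m - 40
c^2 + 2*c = c*(c + 2)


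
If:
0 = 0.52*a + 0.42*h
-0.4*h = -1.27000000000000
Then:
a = -2.56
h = 3.18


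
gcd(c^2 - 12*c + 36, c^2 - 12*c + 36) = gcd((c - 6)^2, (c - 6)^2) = c^2 - 12*c + 36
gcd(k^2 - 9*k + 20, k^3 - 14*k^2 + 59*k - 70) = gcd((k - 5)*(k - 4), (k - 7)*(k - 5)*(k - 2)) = k - 5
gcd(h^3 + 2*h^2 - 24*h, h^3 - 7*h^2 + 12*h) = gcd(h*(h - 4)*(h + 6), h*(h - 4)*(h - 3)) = h^2 - 4*h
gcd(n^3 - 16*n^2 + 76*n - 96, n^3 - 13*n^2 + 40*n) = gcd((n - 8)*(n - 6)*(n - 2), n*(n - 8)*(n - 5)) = n - 8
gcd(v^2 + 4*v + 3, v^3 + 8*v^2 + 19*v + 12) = v^2 + 4*v + 3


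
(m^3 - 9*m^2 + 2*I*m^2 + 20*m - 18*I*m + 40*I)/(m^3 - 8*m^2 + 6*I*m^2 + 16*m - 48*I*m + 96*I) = (m^2 + m*(-5 + 2*I) - 10*I)/(m^2 + m*(-4 + 6*I) - 24*I)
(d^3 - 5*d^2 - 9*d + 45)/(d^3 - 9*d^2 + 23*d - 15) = (d + 3)/(d - 1)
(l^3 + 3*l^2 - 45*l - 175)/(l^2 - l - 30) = (l^2 - 2*l - 35)/(l - 6)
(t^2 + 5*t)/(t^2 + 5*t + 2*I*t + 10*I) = t/(t + 2*I)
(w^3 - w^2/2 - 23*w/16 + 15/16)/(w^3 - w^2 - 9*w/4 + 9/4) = (16*w^2 + 8*w - 15)/(4*(4*w^2 - 9))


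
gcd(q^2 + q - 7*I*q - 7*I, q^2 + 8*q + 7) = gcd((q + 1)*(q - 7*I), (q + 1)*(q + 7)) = q + 1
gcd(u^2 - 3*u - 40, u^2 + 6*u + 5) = u + 5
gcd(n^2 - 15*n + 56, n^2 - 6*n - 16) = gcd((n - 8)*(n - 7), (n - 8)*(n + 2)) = n - 8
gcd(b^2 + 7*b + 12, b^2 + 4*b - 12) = 1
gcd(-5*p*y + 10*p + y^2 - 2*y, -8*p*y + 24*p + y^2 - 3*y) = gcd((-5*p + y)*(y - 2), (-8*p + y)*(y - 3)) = 1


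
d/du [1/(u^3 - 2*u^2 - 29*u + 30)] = (-3*u^2 + 4*u + 29)/(u^3 - 2*u^2 - 29*u + 30)^2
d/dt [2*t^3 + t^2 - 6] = 2*t*(3*t + 1)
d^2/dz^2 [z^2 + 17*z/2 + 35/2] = 2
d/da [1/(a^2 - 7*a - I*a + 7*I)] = (-2*a + 7 + I)/(a^2 - 7*a - I*a + 7*I)^2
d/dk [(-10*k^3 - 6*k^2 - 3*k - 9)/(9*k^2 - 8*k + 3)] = (-90*k^4 + 160*k^3 - 15*k^2 + 126*k - 81)/(81*k^4 - 144*k^3 + 118*k^2 - 48*k + 9)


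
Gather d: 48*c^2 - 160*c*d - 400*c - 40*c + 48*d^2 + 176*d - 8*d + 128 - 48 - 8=48*c^2 - 440*c + 48*d^2 + d*(168 - 160*c) + 72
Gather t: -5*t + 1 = 1 - 5*t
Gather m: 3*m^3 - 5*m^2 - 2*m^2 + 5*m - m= 3*m^3 - 7*m^2 + 4*m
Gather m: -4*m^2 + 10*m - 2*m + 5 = -4*m^2 + 8*m + 5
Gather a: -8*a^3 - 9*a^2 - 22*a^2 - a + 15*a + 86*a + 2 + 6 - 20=-8*a^3 - 31*a^2 + 100*a - 12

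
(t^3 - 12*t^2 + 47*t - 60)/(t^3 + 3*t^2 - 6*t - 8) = (t^3 - 12*t^2 + 47*t - 60)/(t^3 + 3*t^2 - 6*t - 8)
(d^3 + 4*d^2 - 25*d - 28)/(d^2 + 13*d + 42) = (d^2 - 3*d - 4)/(d + 6)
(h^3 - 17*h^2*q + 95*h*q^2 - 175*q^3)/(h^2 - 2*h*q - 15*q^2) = (h^2 - 12*h*q + 35*q^2)/(h + 3*q)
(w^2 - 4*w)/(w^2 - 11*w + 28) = w/(w - 7)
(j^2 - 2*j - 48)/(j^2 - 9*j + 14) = (j^2 - 2*j - 48)/(j^2 - 9*j + 14)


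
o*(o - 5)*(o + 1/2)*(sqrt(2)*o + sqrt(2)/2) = sqrt(2)*o^4 - 4*sqrt(2)*o^3 - 19*sqrt(2)*o^2/4 - 5*sqrt(2)*o/4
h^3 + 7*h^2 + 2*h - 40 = (h - 2)*(h + 4)*(h + 5)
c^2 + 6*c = c*(c + 6)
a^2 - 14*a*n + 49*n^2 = (a - 7*n)^2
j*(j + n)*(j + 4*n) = j^3 + 5*j^2*n + 4*j*n^2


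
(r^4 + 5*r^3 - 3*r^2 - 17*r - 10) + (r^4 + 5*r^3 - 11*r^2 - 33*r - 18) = 2*r^4 + 10*r^3 - 14*r^2 - 50*r - 28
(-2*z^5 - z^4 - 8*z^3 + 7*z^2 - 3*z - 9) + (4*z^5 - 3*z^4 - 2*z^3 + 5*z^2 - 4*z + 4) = 2*z^5 - 4*z^4 - 10*z^3 + 12*z^2 - 7*z - 5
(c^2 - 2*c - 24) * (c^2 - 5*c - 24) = c^4 - 7*c^3 - 38*c^2 + 168*c + 576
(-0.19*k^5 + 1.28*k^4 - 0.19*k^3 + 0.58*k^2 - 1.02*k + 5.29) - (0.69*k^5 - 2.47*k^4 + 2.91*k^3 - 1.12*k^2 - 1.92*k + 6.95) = -0.88*k^5 + 3.75*k^4 - 3.1*k^3 + 1.7*k^2 + 0.9*k - 1.66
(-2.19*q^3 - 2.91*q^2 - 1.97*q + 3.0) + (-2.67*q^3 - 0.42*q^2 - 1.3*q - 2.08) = -4.86*q^3 - 3.33*q^2 - 3.27*q + 0.92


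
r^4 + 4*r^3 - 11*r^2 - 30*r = r*(r - 3)*(r + 2)*(r + 5)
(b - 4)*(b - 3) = b^2 - 7*b + 12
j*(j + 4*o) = j^2 + 4*j*o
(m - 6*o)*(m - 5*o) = m^2 - 11*m*o + 30*o^2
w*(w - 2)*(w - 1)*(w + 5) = w^4 + 2*w^3 - 13*w^2 + 10*w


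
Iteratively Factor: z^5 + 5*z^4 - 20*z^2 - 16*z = (z + 1)*(z^4 + 4*z^3 - 4*z^2 - 16*z) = (z + 1)*(z + 2)*(z^3 + 2*z^2 - 8*z) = (z + 1)*(z + 2)*(z + 4)*(z^2 - 2*z) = (z - 2)*(z + 1)*(z + 2)*(z + 4)*(z)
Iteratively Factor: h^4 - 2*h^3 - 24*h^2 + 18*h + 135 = (h + 3)*(h^3 - 5*h^2 - 9*h + 45) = (h + 3)^2*(h^2 - 8*h + 15) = (h - 5)*(h + 3)^2*(h - 3)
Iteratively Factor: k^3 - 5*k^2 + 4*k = (k - 1)*(k^2 - 4*k) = (k - 4)*(k - 1)*(k)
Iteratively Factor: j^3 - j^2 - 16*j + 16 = (j + 4)*(j^2 - 5*j + 4) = (j - 4)*(j + 4)*(j - 1)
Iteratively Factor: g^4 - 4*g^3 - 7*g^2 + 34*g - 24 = (g - 1)*(g^3 - 3*g^2 - 10*g + 24) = (g - 2)*(g - 1)*(g^2 - g - 12) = (g - 4)*(g - 2)*(g - 1)*(g + 3)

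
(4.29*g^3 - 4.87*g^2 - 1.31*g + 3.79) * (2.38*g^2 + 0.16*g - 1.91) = 10.2102*g^5 - 10.9042*g^4 - 12.0909*g^3 + 18.1123*g^2 + 3.1085*g - 7.2389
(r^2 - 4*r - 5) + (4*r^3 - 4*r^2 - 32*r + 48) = 4*r^3 - 3*r^2 - 36*r + 43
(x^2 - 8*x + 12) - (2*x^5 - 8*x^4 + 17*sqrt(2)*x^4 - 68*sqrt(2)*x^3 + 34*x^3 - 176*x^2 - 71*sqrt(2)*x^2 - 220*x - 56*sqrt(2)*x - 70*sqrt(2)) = -2*x^5 - 17*sqrt(2)*x^4 + 8*x^4 - 34*x^3 + 68*sqrt(2)*x^3 + 71*sqrt(2)*x^2 + 177*x^2 + 56*sqrt(2)*x + 212*x + 12 + 70*sqrt(2)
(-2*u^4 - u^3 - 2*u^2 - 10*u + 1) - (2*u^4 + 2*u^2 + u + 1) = -4*u^4 - u^3 - 4*u^2 - 11*u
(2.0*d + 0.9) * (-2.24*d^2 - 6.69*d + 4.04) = -4.48*d^3 - 15.396*d^2 + 2.059*d + 3.636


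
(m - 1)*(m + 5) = m^2 + 4*m - 5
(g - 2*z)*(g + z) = g^2 - g*z - 2*z^2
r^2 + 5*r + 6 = (r + 2)*(r + 3)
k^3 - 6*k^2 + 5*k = k*(k - 5)*(k - 1)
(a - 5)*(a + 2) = a^2 - 3*a - 10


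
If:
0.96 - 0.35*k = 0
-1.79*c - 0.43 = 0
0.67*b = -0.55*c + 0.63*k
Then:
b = 2.78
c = -0.24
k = 2.74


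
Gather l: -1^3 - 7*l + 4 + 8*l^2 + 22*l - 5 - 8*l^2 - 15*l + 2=0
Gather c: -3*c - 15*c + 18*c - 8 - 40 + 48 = 0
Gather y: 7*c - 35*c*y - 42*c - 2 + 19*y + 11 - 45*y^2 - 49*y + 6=-35*c - 45*y^2 + y*(-35*c - 30) + 15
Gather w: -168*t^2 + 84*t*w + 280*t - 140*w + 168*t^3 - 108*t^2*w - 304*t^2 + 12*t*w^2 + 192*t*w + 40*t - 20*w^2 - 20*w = 168*t^3 - 472*t^2 + 320*t + w^2*(12*t - 20) + w*(-108*t^2 + 276*t - 160)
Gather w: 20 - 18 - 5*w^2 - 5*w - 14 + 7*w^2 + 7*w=2*w^2 + 2*w - 12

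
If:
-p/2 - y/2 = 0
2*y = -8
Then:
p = 4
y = -4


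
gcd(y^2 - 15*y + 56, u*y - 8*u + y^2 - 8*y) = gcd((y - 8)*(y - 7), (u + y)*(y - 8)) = y - 8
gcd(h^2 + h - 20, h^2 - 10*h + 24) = h - 4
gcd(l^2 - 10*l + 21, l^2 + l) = 1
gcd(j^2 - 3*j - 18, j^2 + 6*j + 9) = j + 3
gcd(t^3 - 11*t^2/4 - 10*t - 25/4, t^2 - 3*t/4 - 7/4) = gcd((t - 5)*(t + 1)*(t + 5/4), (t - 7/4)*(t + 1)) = t + 1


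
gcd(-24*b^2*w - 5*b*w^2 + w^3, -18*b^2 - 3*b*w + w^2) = 3*b + w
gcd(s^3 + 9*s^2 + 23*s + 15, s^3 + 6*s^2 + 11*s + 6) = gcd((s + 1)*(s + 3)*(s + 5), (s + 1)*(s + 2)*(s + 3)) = s^2 + 4*s + 3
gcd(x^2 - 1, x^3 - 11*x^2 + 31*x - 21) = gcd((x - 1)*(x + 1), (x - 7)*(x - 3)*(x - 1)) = x - 1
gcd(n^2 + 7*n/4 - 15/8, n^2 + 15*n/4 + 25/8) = n + 5/2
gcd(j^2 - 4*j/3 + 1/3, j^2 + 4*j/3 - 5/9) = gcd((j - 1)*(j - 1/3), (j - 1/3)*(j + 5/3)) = j - 1/3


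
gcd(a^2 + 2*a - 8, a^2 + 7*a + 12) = a + 4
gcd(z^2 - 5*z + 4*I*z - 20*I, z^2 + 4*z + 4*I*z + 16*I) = z + 4*I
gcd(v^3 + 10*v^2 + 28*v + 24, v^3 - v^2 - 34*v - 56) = v + 2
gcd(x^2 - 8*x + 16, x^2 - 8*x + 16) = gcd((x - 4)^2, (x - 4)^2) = x^2 - 8*x + 16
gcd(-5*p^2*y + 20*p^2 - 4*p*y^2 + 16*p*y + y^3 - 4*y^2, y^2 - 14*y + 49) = 1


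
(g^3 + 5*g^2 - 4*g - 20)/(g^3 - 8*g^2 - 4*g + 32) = (g + 5)/(g - 8)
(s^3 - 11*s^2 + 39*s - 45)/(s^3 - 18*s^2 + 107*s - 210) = (s^2 - 6*s + 9)/(s^2 - 13*s + 42)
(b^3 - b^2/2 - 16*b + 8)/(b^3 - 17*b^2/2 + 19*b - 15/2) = (b^2 - 16)/(b^2 - 8*b + 15)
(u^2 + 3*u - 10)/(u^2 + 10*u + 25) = (u - 2)/(u + 5)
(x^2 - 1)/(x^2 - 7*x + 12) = (x^2 - 1)/(x^2 - 7*x + 12)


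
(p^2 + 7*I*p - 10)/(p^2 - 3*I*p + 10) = (p + 5*I)/(p - 5*I)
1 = 1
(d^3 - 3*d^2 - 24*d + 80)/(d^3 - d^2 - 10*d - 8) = (d^2 + d - 20)/(d^2 + 3*d + 2)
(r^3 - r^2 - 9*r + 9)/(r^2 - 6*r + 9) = (r^2 + 2*r - 3)/(r - 3)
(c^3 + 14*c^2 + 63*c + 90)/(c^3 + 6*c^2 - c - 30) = (c + 6)/(c - 2)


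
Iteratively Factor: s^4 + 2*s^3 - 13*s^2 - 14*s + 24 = (s + 2)*(s^3 - 13*s + 12) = (s + 2)*(s + 4)*(s^2 - 4*s + 3) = (s - 3)*(s + 2)*(s + 4)*(s - 1)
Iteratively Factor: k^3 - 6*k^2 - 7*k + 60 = (k - 4)*(k^2 - 2*k - 15) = (k - 4)*(k + 3)*(k - 5)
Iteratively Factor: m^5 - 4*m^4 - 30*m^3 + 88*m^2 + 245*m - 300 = (m + 3)*(m^4 - 7*m^3 - 9*m^2 + 115*m - 100) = (m - 5)*(m + 3)*(m^3 - 2*m^2 - 19*m + 20) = (m - 5)*(m - 1)*(m + 3)*(m^2 - m - 20) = (m - 5)^2*(m - 1)*(m + 3)*(m + 4)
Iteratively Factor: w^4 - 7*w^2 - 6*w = (w + 2)*(w^3 - 2*w^2 - 3*w) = (w + 1)*(w + 2)*(w^2 - 3*w) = w*(w + 1)*(w + 2)*(w - 3)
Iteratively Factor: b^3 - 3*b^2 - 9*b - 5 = (b - 5)*(b^2 + 2*b + 1) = (b - 5)*(b + 1)*(b + 1)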